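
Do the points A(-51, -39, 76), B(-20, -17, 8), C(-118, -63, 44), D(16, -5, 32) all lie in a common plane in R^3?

Yes

With A as base: AB = (31, 22, -68), AC = (-67, -24, -32), AD = (67, 34, -44).
AC × AD = (2144, -5092, -670).
AB · (AC × AD) = 0.
The scalar triple product vanishes, so the four points are coplanar.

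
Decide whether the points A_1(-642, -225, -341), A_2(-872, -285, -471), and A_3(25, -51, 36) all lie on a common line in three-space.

A_1A_2 = (-230, -60, -130), A_1A_3 = (667, 174, 377).
A_1A_2 × A_1A_3 = (0, 0, 0).
The cross product vanishes, so the three points are collinear.

Yes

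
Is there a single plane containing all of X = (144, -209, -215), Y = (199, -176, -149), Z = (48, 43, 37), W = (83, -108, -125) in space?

With X as base: XY = (55, 33, 66), XZ = (-96, 252, 252), XW = (-61, 101, 90).
XZ × XW = (-2772, -6732, 5676).
XY · (XZ × XW) = 0.
The scalar triple product vanishes, so the four points are coplanar.

Yes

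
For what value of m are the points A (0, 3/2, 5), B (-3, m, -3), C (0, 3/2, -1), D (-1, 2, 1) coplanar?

Normal to plane ACD: n = (3, 6, 0); plane equation n·P = 9.
Requiring n·B = 9: (6)m + (-9) = 9.
So m = 3.

3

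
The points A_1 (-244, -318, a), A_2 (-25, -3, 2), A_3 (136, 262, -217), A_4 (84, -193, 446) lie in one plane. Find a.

227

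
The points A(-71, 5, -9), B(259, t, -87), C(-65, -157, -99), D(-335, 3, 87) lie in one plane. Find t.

85

The points are coplanar iff AB · (AC × AD) = 0.
Expanding, this is linear in t: (23184)t + (-1970640) = 0.
So t = 85.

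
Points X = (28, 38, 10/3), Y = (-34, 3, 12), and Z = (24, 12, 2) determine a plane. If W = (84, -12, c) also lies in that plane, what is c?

Coplanarity requires XY · (XZ × XW) = 0.
XY = (-62, -35, 26/3), XZ = (-4, -26, -4/3); the triple product is linear in c with coefficient 1472 and constant term 16192.
Setting it to zero: c = -11.

-11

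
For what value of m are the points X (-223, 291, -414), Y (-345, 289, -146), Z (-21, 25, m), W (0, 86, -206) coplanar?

43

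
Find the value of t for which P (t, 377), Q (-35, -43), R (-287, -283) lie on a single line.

The three points are collinear iff det[PQ; PR] = 0.
This determinant is linear in t: (240)t + (-97440) = 0, so t = 406.

406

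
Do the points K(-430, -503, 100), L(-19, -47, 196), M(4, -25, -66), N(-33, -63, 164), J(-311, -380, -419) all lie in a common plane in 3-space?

The plane through K, L, M has normal n = KL × KM = (-121584, 109890, -1446) and equation n·P = -3138150.
Checking the remaining points: n·N = -3147942, n·J = -3339702.
Since n·N = -3147942 ≠ -3138150, N is off the plane and the points are not all coplanar.

No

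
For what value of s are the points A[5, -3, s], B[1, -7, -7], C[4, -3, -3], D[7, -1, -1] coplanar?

The points are coplanar iff AB · (AC × AD) = 0.
Expanding, this is linear in s: (6)s + (18) = 0.
So s = -3.

-3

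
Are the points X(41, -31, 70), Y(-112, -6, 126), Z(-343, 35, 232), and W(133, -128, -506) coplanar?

With X as base: XY = (-153, 25, 56), XZ = (-384, 66, 162), XW = (92, -97, -576).
XZ × XW = (-22302, -206280, 31176).
XY · (XZ × XW) = 1062.
Since 1062 ≠ 0, the four points are not coplanar.

No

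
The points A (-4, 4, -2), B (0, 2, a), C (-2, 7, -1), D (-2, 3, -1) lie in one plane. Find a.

0

Coplanarity ⇔ det[AB; AC; AD] = 0.
Expanding, this is linear in a: (-8)a + (0) = 0.
So a = 0.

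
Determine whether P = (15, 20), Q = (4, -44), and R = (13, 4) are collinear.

No

PQ = (-11, -64), PR = (-2, -16).
If collinear, PR would be a scalar multiple of PQ. But (-11)·(-16) ≠ (-64)·(-2) (difference 48), so they are not parallel; the points are not collinear.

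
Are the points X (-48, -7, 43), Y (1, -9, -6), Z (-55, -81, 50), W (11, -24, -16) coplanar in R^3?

Yes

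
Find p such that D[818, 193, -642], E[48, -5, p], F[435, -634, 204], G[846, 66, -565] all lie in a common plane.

-26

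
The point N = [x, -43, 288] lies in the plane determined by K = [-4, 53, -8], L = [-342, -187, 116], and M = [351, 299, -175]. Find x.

A normal to the plane is n = KL × KM = (9576, -12426, 2052).
N lies in the plane iff n · KN = 0.
This gives (9576)x + (1838592) = 0, so x = -192.

-192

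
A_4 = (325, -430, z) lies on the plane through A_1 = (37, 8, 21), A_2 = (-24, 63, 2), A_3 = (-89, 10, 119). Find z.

A normal to the plane is n = A_1A_2 × A_1A_3 = (5428, 8372, 6808).
A_4 lies in the plane iff n · A_1A_4 = 0.
This gives (6808)z + (-2246640) = 0, so z = 330.

330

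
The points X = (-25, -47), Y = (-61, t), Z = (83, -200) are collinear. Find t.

Collinearity: (Y − X) must be parallel to (Z − X) = (108, -153).
Cross-multiplying the components: (t − (-47))·(108) = (-36)·(-153).
Solving gives t = 4.

4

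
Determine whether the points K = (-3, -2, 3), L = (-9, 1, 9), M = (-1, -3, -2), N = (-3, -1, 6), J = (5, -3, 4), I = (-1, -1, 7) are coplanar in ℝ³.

The plane through K, L, M has normal n = KL × KM = (-9, -18, 0) and equation n·P = 63.
Checking the remaining points: n·N = 45, n·J = 9, n·I = 27.
Since n·N = 45 ≠ 63, N is off the plane and the points are not all coplanar.

No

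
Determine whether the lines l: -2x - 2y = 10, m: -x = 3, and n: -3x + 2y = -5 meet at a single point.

No

Lines aᵢx + bᵢy = cᵢ with pairwise distinct directions are concurrent exactly when det[aᵢ bᵢ cᵢ] = 0.
Here the determinant is 20.
Nonzero, so no common point exists.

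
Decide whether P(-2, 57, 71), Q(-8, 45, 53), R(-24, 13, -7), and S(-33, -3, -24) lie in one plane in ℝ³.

With P as base: PQ = (-6, -12, -18), PR = (-22, -44, -78), PS = (-31, -60, -95).
PR × PS = (-500, 328, -44).
PQ · (PR × PS) = -144.
Since -144 ≠ 0, the four points are not coplanar.

No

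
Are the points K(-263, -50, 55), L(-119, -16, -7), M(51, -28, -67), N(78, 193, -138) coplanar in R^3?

No

A normal to the plane through K, L, M is n = KL × KM = (-2784, -1900, -7508).
The plane has equation n·P = 414252. For N: n·N = 452252.
452252 ≠ 414252, so N is off the plane.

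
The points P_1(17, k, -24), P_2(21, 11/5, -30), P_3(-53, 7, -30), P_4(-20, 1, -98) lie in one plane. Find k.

The points are coplanar iff P_1P_2 · (P_1P_3 × P_1P_4) = 0.
Expanding, this is linear in k: (5032)k + (-70448/5) = 0.
So k = 14/5.

14/5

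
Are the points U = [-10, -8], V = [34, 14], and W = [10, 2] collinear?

UV = (44, 22), UW = (20, 10).
Checking proportionality: UW = 5/11·UV, so the vectors are parallel and the points are collinear.

Yes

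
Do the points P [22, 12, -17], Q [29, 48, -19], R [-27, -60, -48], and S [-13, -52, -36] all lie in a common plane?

With P as base: PQ = (7, 36, -2), PR = (-49, -72, -31), PS = (-35, -64, -19).
PR × PS = (-616, 154, 616).
PQ · (PR × PS) = 0.
The scalar triple product vanishes, so the four points are coplanar.

Yes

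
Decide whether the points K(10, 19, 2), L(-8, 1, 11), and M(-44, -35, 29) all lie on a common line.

Yes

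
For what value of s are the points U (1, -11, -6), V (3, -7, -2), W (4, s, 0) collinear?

-5

Collinearity requires UV × UW = 0; each component is linear in s.
The x-component gives (-4)s + (-20) = 0, so s = -5.
The remaining components then also vanish.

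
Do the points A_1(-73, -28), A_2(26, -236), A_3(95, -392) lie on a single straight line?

No

A_1A_2 = (99, -208), A_1A_3 = (168, -364).
Twice the signed area of △A_1A_2A_3 is (99)(-364) − (-208)(168) = -1092.
The area is nonzero, so the three points are not collinear.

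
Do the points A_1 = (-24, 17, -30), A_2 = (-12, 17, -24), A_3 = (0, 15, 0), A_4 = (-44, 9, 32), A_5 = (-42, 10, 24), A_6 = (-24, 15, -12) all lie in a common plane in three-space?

Yes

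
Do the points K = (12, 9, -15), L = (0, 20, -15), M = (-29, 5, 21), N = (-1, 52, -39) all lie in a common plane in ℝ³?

A normal to the plane through K, L, M is n = KL × KM = (396, 432, 499).
The plane has equation n·P = 1155. For N: n·N = 2607.
2607 ≠ 1155, so N is off the plane.

No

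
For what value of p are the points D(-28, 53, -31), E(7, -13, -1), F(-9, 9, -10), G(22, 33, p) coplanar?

-31

Coplanarity ⇔ det[DE; DF; DG] = 0.
Expanding, this is linear in p: (-286)p + (-8866) = 0.
So p = -31.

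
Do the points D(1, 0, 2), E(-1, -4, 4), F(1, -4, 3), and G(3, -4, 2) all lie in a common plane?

The four points are coplanar iff the 3×3 determinant with rows DE, DF, DG is zero.
Rows: (-2, -4, 2), (0, -4, 1), (2, -4, 0).
Expanding along the first row: (-2)(4) − (-4)(-2) + (2)(8) = 0.
Zero determinant ⇒ coplanar.

Yes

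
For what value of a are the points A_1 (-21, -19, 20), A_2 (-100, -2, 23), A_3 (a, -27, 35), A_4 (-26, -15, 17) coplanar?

-44

Normal to plane A_1A_2A_4: n = (-63, -252, -231); plane equation n·P = 1491.
Requiring n·A_3 = 1491: (-63)a + (-1281) = 1491.
So a = -44.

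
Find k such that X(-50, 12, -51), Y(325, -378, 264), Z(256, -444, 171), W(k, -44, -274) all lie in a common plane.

Normal to plane XYZ: n = (57060, 13140, -51660); plane equation n·P = -60660.
Requiring n·W = -60660: (57060)k + (13576680) = -60660.
So k = -239.

-239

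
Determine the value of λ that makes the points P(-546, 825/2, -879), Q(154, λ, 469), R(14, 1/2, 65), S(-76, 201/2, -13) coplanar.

-51/2

Normal to plane PRS: n = (-62264, -41280, 18920); plane equation n·X = 337464.
Requiring n·Q = 337464: (-41280)λ + (-715176) = 337464.
So λ = -51/2.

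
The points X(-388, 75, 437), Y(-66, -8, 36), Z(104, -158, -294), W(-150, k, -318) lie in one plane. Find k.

-398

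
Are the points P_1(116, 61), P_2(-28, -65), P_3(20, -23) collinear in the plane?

P_1P_2 = (-144, -126), P_1P_3 = (-96, -84).
Twice the signed area of △P_1P_2P_3 is (-144)(-84) − (-126)(-96) = 0.
The triangle is degenerate (zero area), so the points are collinear.

Yes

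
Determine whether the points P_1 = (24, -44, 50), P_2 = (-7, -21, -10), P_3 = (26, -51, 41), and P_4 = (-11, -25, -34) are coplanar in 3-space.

Yes

A normal to the plane through P_1, P_2, P_3 is n = P_1P_2 × P_1P_3 = (-627, -399, 171).
The plane has equation n·P = 11058. For P_4: n·P_4 = 11058.
Equal, so P_4 lies in the plane and all four are coplanar.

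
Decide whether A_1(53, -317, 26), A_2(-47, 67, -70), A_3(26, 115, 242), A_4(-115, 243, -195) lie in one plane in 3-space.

No

The four points are coplanar iff the 3×3 determinant with rows A_1A_2, A_1A_3, A_1A_4 is zero.
Rows: (-100, 384, -96), (-27, 432, 216), (-168, 560, -221).
Expanding along the first row: (-100)(-216432) − (384)(42255) + (-96)(57456) = -98496.
Nonzero ⇒ not coplanar.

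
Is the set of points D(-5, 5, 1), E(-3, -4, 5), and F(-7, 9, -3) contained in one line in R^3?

DE = (2, -9, 4), DF = (-2, 4, -4).
Comparing components 2 and 3: (-9)(-4) − (4)(4) = 20 ≠ 0, so DE and DF are not parallel and the points are not collinear.

No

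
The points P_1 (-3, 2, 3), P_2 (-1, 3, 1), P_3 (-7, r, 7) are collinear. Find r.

Direction P_1P_2 = (2, 1, -2). From the x-coordinate of P_3, the parameter along the line is τ = (-7 − (-3))/2 = -2.
Then r = 2 + (-2)·(1) = 0.

0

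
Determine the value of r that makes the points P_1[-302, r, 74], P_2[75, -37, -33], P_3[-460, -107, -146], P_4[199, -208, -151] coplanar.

156

The points are coplanar iff P_1P_2 · (P_1P_3 × P_1P_4) = 0.
Expanding, this is linear in r: (77142)r + (-12034152) = 0.
So r = 156.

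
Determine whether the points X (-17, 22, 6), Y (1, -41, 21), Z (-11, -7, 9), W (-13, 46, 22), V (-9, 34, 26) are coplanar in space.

No

The plane through X, Y, Z has normal n = XY × XZ = (246, 36, -144) and equation n·P = -4254.
Checking the remaining points: n·W = -4710, n·V = -4734.
Since n·W = -4710 ≠ -4254, W is off the plane and the points are not all coplanar.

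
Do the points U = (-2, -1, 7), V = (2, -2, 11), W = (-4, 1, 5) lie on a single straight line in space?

UV = (4, -1, 4), UW = (-2, 2, -2).
UV × UW = (-6, 0, 6).
The cross product is nonzero, so the points do not lie on one line.

No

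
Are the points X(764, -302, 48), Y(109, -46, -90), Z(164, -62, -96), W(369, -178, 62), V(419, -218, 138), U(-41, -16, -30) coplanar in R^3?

The plane through X, Y, Z has normal n = XY × XZ = (-3744, -11520, -3600) and equation n·P = 445824.
Checking the remaining points: n·W = 445824, n·V = 445824, n·U = 445824.
All equal 445824, so all 6 points lie in one plane.

Yes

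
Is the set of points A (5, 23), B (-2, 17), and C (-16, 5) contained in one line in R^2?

Yes

AB = (-7, -6), AC = (-21, -18).
det[AB; AC] = (-7)(-18) − (-6)(-21) = 0.
The determinant is zero, so the points are collinear.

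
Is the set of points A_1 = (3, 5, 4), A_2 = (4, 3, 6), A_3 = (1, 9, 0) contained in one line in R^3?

A_1A_2 = (1, -2, 2), A_1A_3 = (-2, 4, -4).
A_1A_2 × A_1A_3 = (0, 0, 0).
The cross product vanishes, so the three points are collinear.

Yes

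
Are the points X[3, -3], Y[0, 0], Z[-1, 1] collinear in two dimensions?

Yes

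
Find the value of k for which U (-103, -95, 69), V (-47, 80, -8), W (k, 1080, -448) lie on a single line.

Direction UV = (56, 175, -77). From the y-coordinate of W, the parameter along the line is τ = (1080 − (-95))/175 = 47/7.
Then k = (-103) + 47/7·(56) = 273.

273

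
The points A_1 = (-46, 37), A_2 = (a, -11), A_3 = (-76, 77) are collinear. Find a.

Collinearity: (A_2 − A_1) must be parallel to (A_3 − A_1) = (-30, 40).
Cross-multiplying the components: (a − (-46))·(40) = (-48)·(-30).
Solving gives a = -10.

-10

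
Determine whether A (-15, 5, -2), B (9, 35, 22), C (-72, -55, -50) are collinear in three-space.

AB = (24, 30, 24), AC = (-57, -60, -48).
Comparing components 3 and 1: (24)(-57) − (24)(-48) = -216 ≠ 0, so AB and AC are not parallel and the points are not collinear.

No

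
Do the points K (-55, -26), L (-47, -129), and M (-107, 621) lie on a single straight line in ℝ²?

No

KL = (8, -103), KM = (-52, 647).
Twice the signed area of △KLM is (8)(647) − (-103)(-52) = -180.
The area is nonzero, so the three points are not collinear.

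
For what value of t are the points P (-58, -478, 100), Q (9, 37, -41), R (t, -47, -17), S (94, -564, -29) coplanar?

Normal to plane PQS: n = (-78561, -12789, -84042); plane equation n·X = 2265480.
Requiring n·R = 2265480: (-78561)t + (2029797) = 2265480.
So t = -3.

-3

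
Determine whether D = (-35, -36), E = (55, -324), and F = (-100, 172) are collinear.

DE = (90, -288), DF = (-65, 208).
det[DE; DF] = (90)(208) − (-288)(-65) = 0.
The determinant is zero, so the points are collinear.

Yes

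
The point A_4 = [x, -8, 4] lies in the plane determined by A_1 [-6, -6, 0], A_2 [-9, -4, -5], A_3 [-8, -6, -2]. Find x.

Coplanarity requires A_1A_2 · (A_1A_3 × A_1A_4) = 0.
A_1A_2 = (-3, 2, -5), A_1A_3 = (-2, 0, -2); the triple product is linear in x with coefficient -4 and constant term -16.
Setting it to zero: x = -4.

-4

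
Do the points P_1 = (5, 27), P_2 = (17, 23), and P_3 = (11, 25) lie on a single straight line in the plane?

Yes

P_1P_2 = (12, -4), P_1P_3 = (6, -2).
Checking proportionality: P_1P_3 = 1/2·P_1P_2, so the vectors are parallel and the points are collinear.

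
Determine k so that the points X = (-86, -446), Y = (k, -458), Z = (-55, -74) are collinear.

-87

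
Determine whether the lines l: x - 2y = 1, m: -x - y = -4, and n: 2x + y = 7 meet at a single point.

Intersecting l and m: solving the 2×2 system gives (x, y) = (3, 1).
Substitute into n: (2)(3) + (1)(1) = 7.
This equals 7, so (3, 1) lies on all three lines and they are concurrent.

Yes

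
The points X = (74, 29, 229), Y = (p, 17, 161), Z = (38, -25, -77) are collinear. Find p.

Collinearity requires XY × XZ = 0; each component is linear in p.
The y-component gives (306)p + (-20196) = 0, so p = 66.
The remaining components then also vanish.

66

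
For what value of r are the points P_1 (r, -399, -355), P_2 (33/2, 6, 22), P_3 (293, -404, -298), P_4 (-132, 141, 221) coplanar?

Coplanarity ⇔ det[P_1P_2; P_1P_3; P_1P_4] = 0.
Expanding, this is linear in r: (38390)r + (-12553530) = 0.
So r = 327.

327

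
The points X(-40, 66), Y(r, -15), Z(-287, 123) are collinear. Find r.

311

The three points are collinear iff det[XY; XZ] = 0.
This determinant is linear in r: (57)r + (-17727) = 0, so r = 311.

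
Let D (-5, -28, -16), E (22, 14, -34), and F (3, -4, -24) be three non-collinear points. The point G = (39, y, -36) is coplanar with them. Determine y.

A normal to the plane is n = DE × DF = (96, 72, 312).
G lies in the plane iff n · DG = 0.
This gives (72)y + (0) = 0, so y = 0.

0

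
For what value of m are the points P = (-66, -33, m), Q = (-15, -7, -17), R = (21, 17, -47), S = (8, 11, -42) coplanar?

8

The points are coplanar iff PQ · (PR × PS) = 0.
Expanding, this is linear in m: (-96)m + (768) = 0.
So m = 8.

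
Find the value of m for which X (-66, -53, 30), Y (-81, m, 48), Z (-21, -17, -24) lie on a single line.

-65

Collinearity requires XY × XZ = 0; each component is linear in m.
The x-component gives (-54)m + (-3510) = 0, so m = -65.
The remaining components then also vanish.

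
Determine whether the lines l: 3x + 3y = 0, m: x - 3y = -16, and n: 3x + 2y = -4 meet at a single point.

Intersecting l and m: solving the 2×2 system gives (x, y) = (-4, 4).
Substitute into n: (3)(-4) + (2)(4) = -4.
This equals -4, so (-4, 4) lies on all three lines and they are concurrent.

Yes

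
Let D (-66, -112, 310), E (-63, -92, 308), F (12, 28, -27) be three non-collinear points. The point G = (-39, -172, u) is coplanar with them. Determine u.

A normal to the plane is n = DE × DF = (-6460, 855, -1140).
G lies in the plane iff n · DG = 0.
This gives (-1140)u + (127680) = 0, so u = 112.

112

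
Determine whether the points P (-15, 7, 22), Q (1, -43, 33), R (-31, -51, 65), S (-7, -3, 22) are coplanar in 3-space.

No

The four points are coplanar iff the 3×3 determinant with rows PQ, PR, PS is zero.
Rows: (16, -50, 11), (-16, -58, 43), (8, -10, 0).
Expanding along the first row: (16)(430) − (-50)(-344) + (11)(624) = -3456.
Nonzero ⇒ not coplanar.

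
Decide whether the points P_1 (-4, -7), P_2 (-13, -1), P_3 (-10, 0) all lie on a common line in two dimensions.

P_1P_2 = (-9, 6), P_1P_3 = (-6, 7).
If collinear, P_1P_3 would be a scalar multiple of P_1P_2. But (-9)·(7) ≠ (6)·(-6) (difference -27), so they are not parallel; the points are not collinear.

No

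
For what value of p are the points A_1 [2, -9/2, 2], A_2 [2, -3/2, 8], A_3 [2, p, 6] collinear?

-5/2

Direction A_1A_2 = (0, 3, 6). From the z-coordinate of A_3, the parameter along the line is τ = (6 − 2)/6 = 2/3.
Then p = (-9/2) + 2/3·(3) = -5/2.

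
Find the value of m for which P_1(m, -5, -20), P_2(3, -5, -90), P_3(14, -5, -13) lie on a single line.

Collinearity requires P_1P_2 × P_1P_3 = 0; each component is linear in m.
The y-component gives (77)m + (-1001) = 0, so m = 13.
The remaining components then also vanish.

13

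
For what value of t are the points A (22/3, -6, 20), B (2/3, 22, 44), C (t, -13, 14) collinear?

9

Direction AB = (-20/3, 28, 24). From the y-coordinate of C, the parameter along the line is τ = (-13 − (-6))/28 = -1/4.
Then t = 22/3 + (-1/4)·(-20/3) = 9.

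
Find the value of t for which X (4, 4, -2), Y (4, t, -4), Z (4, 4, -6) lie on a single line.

Collinearity requires XY × XZ = 0; each component is linear in t.
The x-component gives (-4)t + (16) = 0, so t = 4.
The remaining components then also vanish.

4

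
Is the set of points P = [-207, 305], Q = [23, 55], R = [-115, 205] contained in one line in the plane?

PQ = (230, -250), PR = (92, -100).
Checking proportionality: PR = 2/5·PQ, so the vectors are parallel and the points are collinear.

Yes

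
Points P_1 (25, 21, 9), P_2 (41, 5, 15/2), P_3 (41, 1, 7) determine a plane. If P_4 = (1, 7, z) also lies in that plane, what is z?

13/2

Coplanarity requires P_1P_2 · (P_1P_3 × P_1P_4) = 0.
P_1P_2 = (16, -16, -3/2), P_1P_3 = (16, -20, -2); the triple product is linear in z with coefficient -64 and constant term 416.
Setting it to zero: z = 13/2.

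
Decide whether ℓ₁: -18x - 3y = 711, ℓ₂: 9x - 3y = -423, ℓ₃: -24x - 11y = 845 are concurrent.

No

Intersecting ℓ₁ and ℓ₂: solving the 2×2 system gives (x, y) = (-42, 15).
Substitute into ℓ₃: (-24)(-42) + (-11)(15) = 843.
But ℓ₃ requires 845 ≠ 843, so the three lines have no common point.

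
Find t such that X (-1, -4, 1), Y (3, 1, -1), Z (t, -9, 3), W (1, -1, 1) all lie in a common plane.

-5

Coplanarity ⇔ det[XY; XZ; XW] = 0.
Expanding, this is linear in t: (-6)t + (-30) = 0.
So t = -5.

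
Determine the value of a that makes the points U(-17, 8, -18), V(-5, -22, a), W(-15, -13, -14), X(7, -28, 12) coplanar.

The points are coplanar iff UV · (UW × UX) = 0.
Expanding, this is linear in a: (432)a + (864) = 0.
So a = -2.

-2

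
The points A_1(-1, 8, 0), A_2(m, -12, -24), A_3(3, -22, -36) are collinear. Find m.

Collinearity requires A_1A_2 × A_1A_3 = 0; each component is linear in m.
The y-component gives (36)m + (-60) = 0, so m = 5/3.
The remaining components then also vanish.

5/3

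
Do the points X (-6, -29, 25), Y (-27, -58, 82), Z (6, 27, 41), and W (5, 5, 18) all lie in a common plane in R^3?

No

A normal to the plane through X, Y, Z is n = XY × XZ = (-3656, 1020, -828).
The plane has equation n·P = -28344. For W: n·W = -28084.
-28084 ≠ -28344, so W is off the plane.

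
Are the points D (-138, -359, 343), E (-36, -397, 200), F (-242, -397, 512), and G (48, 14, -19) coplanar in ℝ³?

A normal to the plane through D, E, F is n = DE × DF = (-11856, -2366, -7828).
The plane has equation n·P = -199482. For G: n·G = -453480.
-453480 ≠ -199482, so G is off the plane.

No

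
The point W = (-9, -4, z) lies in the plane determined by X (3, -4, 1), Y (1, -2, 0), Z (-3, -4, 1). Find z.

1

A normal to the plane is n = XY × XZ = (0, 6, 12).
W lies in the plane iff n · XW = 0.
This gives (12)z + (-12) = 0, so z = 1.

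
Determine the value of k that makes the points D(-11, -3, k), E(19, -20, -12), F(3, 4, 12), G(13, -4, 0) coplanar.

21

The points are coplanar iff DE · (DF × DG) = 0.
Expanding, this is linear in k: (112)k + (-2352) = 0.
So k = 21.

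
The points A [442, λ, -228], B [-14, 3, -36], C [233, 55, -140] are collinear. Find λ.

99

Collinearity requires AB × AC = 0; each component is linear in λ.
The x-component gives (104)λ + (-10296) = 0, so λ = 99.
The remaining components then also vanish.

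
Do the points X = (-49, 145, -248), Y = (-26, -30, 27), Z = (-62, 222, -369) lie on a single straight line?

XY = (23, -175, 275), XZ = (-13, 77, -121).
Comparing components 3 and 1: (275)(-13) − (23)(-121) = -792 ≠ 0, so XY and XZ are not parallel and the points are not collinear.

No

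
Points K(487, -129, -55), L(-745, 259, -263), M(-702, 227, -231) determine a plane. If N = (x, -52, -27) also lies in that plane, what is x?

Coplanarity requires KL · (KM × KN) = 0.
KL = (-1232, 388, -208), KM = (-1189, 356, -176); the triple product is linear in x with coefficient 5760 and constant term 178560.
Setting it to zero: x = -31.

-31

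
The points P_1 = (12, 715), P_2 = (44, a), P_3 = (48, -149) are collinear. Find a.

-53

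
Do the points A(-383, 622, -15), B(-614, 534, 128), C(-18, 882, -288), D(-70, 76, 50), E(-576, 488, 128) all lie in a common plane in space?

Yes

The plane through A, B, C has normal n = AB × AC = (-13156, -10868, -27940) and equation n·P = -1302048.
Checking the remaining points: n·D = -1302048, n·E = -1302048.
All equal -1302048, so all 5 points lie in one plane.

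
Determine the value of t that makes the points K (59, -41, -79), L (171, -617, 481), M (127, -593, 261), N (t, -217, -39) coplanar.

Normal to plane KLM: n = (113280, 0, -22656); plane equation n·P = 8473344.
Requiring n·N = 8473344: (113280)t + (883584) = 8473344.
So t = 67.

67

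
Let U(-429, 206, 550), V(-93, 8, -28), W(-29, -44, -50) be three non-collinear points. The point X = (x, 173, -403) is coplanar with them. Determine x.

-213

A normal to the plane is n = UV × UW = (-25700, -29600, -4800).
X lies in the plane iff n · UX = 0.
This gives (-25700)x + (-5474100) = 0, so x = -213.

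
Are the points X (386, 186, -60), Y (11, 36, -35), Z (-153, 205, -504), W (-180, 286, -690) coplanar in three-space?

Yes

With X as base: XY = (-375, -150, 25), XZ = (-539, 19, -444), XW = (-566, 100, -630).
XZ × XW = (32430, -88266, -43146).
XY · (XZ × XW) = 0.
The scalar triple product vanishes, so the four points are coplanar.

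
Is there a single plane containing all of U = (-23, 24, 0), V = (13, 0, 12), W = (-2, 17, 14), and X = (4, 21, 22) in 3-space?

No

A normal to the plane through U, V, W is n = UV × UW = (-252, -252, 252).
The plane has equation n·P = -252. For X: n·X = -756.
-756 ≠ -252, so X is off the plane.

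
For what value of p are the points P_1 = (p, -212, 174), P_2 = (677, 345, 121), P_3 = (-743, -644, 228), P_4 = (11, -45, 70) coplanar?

-131

Coplanarity ⇔ det[P_1P_2; P_1P_3; P_1P_4] = 0.
Expanding, this is linear in p: (-92169)p + (-12074139) = 0.
So p = -131.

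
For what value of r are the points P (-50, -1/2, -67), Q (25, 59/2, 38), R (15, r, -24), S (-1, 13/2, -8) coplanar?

-75/2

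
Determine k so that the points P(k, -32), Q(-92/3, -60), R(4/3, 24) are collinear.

-20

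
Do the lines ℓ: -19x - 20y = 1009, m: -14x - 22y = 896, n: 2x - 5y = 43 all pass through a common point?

Intersecting ℓ and m: solving the 2×2 system gives (x, y) = (-31, -21).
Substitute into n: (2)(-31) + (-5)(-21) = 43.
This equals 43, so (-31, -21) lies on all three lines and they are concurrent.

Yes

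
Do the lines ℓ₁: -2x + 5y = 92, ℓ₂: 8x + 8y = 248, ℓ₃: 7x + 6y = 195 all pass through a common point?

Yes

The three lines meet at one point iff the augmented coefficient matrix [aᵢ bᵢ cᵢ] has rank < 3, i.e. its determinant vanishes.
Here the determinant is 0.
It vanishes, so the lines are concurrent at (9, 22).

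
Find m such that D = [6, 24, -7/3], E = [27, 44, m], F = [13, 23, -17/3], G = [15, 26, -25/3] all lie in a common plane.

The points are coplanar iff DE · (DF × DG) = 0.
Expanding, this is linear in m: (23)m + (1679/3) = 0.
So m = -73/3.

-73/3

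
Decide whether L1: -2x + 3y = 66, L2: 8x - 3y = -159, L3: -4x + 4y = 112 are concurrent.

No

Lines aᵢx + bᵢy = cᵢ with pairwise distinct directions are concurrent exactly when det[aᵢ bᵢ cᵢ] = 0.
Here the determinant is -60.
Nonzero, so no common point exists.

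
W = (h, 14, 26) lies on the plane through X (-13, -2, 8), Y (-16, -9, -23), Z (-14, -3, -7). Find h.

-9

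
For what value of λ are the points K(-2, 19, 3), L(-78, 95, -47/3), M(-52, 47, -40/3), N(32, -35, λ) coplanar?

Coplanarity ⇔ det[KL; KM; KN] = 0.
Expanding, this is linear in λ: (1672)λ + (-38456/3) = 0.
So λ = 23/3.

23/3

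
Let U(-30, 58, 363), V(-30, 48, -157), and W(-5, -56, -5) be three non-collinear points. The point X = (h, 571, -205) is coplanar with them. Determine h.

-305/2

Coplanarity requires UV · (UW × UX) = 0.
UV = (0, -10, -520), UW = (25, -114, -368); the triple product is linear in h with coefficient -55600 and constant term -8479000.
Setting it to zero: h = -305/2.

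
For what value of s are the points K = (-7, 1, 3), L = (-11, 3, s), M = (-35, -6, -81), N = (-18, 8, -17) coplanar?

-5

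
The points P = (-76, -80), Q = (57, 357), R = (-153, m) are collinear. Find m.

-333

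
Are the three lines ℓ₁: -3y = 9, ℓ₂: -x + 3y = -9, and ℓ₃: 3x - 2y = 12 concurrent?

No

Intersecting ℓ₁ and ℓ₂: solving the 2×2 system gives (x, y) = (0, -3).
Substitute into ℓ₃: (3)(0) + (-2)(-3) = 6.
But ℓ₃ requires 12 ≠ 6, so the three lines have no common point.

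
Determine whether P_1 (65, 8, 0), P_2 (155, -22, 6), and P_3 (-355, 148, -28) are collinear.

P_1P_2 = (90, -30, 6), P_1P_3 = (-420, 140, -28).
P_1P_2 × P_1P_3 = (0, 0, 0).
The cross product vanishes, so the three points are collinear.

Yes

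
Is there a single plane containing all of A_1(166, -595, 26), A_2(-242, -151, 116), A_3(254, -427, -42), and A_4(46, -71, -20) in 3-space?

Yes

With A_1 as base: A_1A_2 = (-408, 444, 90), A_1A_3 = (88, 168, -68), A_1A_4 = (-120, 524, -46).
A_1A_3 × A_1A_4 = (27904, 12208, 66272).
A_1A_2 · (A_1A_3 × A_1A_4) = 0.
The scalar triple product vanishes, so the four points are coplanar.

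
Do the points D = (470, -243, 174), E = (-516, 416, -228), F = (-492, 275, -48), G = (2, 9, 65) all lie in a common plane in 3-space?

No

The four points are coplanar iff the 3×3 determinant with rows DE, DF, DG is zero.
Rows: (-986, 659, -402), (-962, 518, -222), (-468, 252, -109).
Expanding along the first row: (-986)(-518) − (659)(962) + (-402)(0) = -123210.
Nonzero ⇒ not coplanar.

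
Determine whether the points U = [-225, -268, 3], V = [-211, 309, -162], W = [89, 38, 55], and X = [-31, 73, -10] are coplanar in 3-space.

Yes

The four points are coplanar iff the 3×3 determinant with rows UV, UW, UX is zero.
Rows: (14, 577, -165), (314, 306, 52), (194, 341, -13).
Expanding along the first row: (14)(-21710) − (577)(-14170) + (-165)(47710) = 0.
Zero determinant ⇒ coplanar.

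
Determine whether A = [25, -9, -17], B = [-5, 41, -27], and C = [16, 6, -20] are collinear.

Yes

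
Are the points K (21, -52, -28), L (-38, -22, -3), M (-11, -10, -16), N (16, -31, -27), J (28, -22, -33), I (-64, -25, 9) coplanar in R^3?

Yes

The plane through K, L, M has normal n = KL × KM = (-690, -92, -1518) and equation n·P = 32798.
Checking the remaining points: n·N = 32798, n·J = 32798, n·I = 32798.
All equal 32798, so all 6 points lie in one plane.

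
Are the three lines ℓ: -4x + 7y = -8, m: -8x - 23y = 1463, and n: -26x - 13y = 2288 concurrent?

Intersecting ℓ and m: solving the 2×2 system gives (x, y) = (-10057/148, -1479/37).
Substitute into n: (-26)(-10057/148) + (-13)(-1479/37) = 169195/74.
But n requires 2288 ≠ 169195/74, so the three lines have no common point.

No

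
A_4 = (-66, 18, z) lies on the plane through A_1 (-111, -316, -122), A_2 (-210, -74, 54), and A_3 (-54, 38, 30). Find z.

26

Coplanarity requires A_1A_2 · (A_1A_3 × A_1A_4) = 0.
A_1A_2 = (-99, 242, 176), A_1A_3 = (57, 354, 152); the triple product is linear in z with coefficient -48840 and constant term 1269840.
Setting it to zero: z = 26.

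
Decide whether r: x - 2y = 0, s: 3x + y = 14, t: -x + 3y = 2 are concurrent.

Intersecting r and s: solving the 2×2 system gives (x, y) = (4, 2).
Substitute into t: (-1)(4) + (3)(2) = 2.
This equals 2, so (4, 2) lies on all three lines and they are concurrent.

Yes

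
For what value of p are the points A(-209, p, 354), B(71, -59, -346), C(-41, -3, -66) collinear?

Direction BC = (-112, 56, 280). From the x-coordinate of A, the parameter along the line is τ = (-209 − 71)/(-112) = 5/2.
Then p = (-59) + 5/2·(56) = 81.

81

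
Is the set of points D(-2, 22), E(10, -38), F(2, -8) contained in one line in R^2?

No

DE = (12, -60), DF = (4, -30).
det[DE; DF] = (12)(-30) − (-60)(4) = -120.
The determinant is nonzero, so they are not collinear.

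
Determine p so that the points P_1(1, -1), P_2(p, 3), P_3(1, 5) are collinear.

Collinearity: (P_2 − P_1) must be parallel to (P_3 − P_1) = (0, 6).
Cross-multiplying the components: (p − 1)·(6) = (4)·(0).
Solving gives p = 1.

1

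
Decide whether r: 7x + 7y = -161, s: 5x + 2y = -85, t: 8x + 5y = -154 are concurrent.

The three lines meet at one point iff the augmented coefficient matrix [aᵢ bᵢ cᵢ] has rank < 3, i.e. its determinant vanishes.
Here the determinant is 0.
It vanishes, so the lines are concurrent at (-13, -10).

Yes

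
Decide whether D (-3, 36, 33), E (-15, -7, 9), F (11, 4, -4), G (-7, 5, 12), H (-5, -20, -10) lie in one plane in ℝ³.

No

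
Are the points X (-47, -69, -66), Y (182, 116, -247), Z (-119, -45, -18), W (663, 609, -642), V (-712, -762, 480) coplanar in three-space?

No

The plane through X, Y, Z has normal n = XY × XZ = (13224, 2040, 18816) and equation n·P = -2004144.
Checking the remaining points: n·W = -2070000, n·V = -1938288.
Since n·W = -2070000 ≠ -2004144, W is off the plane and the points are not all coplanar.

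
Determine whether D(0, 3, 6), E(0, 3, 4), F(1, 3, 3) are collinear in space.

No

DE = (0, 0, -2), DF = (1, 0, -3).
Comparing components 3 and 1: (-2)(1) − (0)(-3) = -2 ≠ 0, so DE and DF are not parallel and the points are not collinear.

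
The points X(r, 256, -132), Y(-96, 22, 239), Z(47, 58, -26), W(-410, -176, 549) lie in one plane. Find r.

The points are coplanar iff XY · (XZ × XW) = 0.
Expanding, this is linear in r: (41310)r + (-11442870) = 0.
So r = 277.

277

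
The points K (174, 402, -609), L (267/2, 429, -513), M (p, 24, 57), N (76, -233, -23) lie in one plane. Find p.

The points are coplanar iff KL · (KM × KN) = 0.
Expanding, this is linear in p: (-76782)p + (-115173) = 0.
So p = -3/2.

-3/2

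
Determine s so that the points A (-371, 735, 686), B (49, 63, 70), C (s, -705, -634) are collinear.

529

Direction AB = (420, -672, -616). From the y-coordinate of C, the parameter along the line is τ = (-705 − 735)/(-672) = 15/7.
Then s = (-371) + 15/7·(420) = 529.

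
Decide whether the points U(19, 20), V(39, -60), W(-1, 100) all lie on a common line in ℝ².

UV = (20, -80), UW = (-20, 80).
Twice the signed area of △UVW is (20)(80) − (-80)(-20) = 0.
The triangle is degenerate (zero area), so the points are collinear.

Yes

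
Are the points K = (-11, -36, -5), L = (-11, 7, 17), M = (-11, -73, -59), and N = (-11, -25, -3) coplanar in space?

Yes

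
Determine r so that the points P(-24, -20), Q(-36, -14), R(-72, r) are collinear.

4

Collinearity: (R − P) must be parallel to (Q − P) = (-12, 6).
Cross-multiplying the components: (r − (-20))·(-12) = (-48)·(6).
Solving gives r = 4.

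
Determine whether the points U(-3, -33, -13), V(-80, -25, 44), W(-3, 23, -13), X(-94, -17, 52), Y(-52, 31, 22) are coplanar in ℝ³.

No

The plane through U, V, W has normal n = UV × UW = (-3192, 0, -4312) and equation n·P = 65632.
Checking the remaining points: n·X = 75824, n·Y = 71120.
Since n·X = 75824 ≠ 65632, X is off the plane and the points are not all coplanar.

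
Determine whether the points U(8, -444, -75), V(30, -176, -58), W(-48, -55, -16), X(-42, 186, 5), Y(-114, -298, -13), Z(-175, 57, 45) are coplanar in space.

No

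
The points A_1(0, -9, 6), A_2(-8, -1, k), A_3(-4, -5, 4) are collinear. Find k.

2

Collinearity requires A_1A_2 × A_1A_3 = 0; each component is linear in k.
The x-component gives (-4)k + (8) = 0, so k = 2.
The remaining components then also vanish.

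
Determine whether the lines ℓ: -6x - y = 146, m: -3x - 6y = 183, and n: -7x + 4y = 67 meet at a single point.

The three lines meet at one point iff the augmented coefficient matrix [aᵢ bᵢ cᵢ] has rank < 3, i.e. its determinant vanishes.
Here the determinant is 0.
It vanishes, so the lines are concurrent at (-21, -20).

Yes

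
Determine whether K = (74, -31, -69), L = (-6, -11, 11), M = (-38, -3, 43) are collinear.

KL = (-80, 20, 80), KM = (-112, 28, 112).
Each component of KM is 7/5 times the corresponding component of KL, so KM = 7/5·KL and the points are collinear.

Yes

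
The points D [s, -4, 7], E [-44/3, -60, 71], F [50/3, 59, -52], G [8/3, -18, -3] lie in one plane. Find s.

4/3

The points are coplanar iff DE · (DF × DG) = 0.
Expanding, this is linear in s: (3640)s + (-14560/3) = 0.
So s = 4/3.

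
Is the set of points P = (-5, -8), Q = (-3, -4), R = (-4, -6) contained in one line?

Yes

PQ = (2, 4), PR = (1, 2).
Checking proportionality: PR = 1/2·PQ, so the vectors are parallel and the points are collinear.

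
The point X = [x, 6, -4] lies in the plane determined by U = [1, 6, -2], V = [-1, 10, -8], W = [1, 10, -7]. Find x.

-3

A normal to the plane is n = UV × UW = (4, -10, -8).
X lies in the plane iff n · UX = 0.
This gives (4)x + (12) = 0, so x = -3.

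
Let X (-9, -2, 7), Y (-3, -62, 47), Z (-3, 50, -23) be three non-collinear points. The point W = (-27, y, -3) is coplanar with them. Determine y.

2

A normal to the plane is n = XY × XZ = (-280, 420, 672).
W lies in the plane iff n · XW = 0.
This gives (420)y + (-840) = 0, so y = 2.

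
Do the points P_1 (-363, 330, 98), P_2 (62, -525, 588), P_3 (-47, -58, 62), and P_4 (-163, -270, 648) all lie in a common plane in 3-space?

Yes

The four points are coplanar iff the 3×3 determinant with rows P_1P_2, P_1P_3, P_1P_4 is zero.
Rows: (425, -855, 490), (316, -388, -36), (200, -600, 550).
Expanding along the first row: (425)(-235000) − (-855)(181000) + (490)(-112000) = 0.
Zero determinant ⇒ coplanar.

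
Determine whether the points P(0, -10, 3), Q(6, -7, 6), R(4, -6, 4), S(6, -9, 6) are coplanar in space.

A normal to the plane through P, Q, R is n = PQ × PR = (-9, 6, 12).
The plane has equation n·X = -24. For S: n·S = -36.
-36 ≠ -24, so S is off the plane.

No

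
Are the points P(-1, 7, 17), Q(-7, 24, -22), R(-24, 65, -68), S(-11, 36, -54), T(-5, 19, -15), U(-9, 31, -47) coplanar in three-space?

Yes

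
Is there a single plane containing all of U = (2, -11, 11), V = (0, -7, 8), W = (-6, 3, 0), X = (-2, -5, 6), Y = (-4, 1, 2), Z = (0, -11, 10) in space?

Yes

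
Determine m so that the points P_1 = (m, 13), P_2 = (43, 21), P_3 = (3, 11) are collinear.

The three points are collinear iff det[P_1P_2; P_1P_3] = 0.
This determinant is linear in m: (10)m + (-110) = 0, so m = 11.

11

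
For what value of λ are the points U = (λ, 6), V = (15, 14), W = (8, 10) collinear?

The three points are collinear iff det[UV; UW] = 0.
This determinant is linear in λ: (4)λ + (-4) = 0, so λ = 1.

1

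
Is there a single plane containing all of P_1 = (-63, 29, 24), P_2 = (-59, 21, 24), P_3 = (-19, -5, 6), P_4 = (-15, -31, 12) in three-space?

Yes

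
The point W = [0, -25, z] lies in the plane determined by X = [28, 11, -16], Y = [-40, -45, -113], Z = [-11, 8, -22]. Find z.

-78

Coplanarity requires XY · (XZ × XW) = 0.
XY = (-68, -56, -97), XZ = (-39, -3, -6); the triple product is linear in z with coefficient -1980 and constant term -154440.
Setting it to zero: z = -78.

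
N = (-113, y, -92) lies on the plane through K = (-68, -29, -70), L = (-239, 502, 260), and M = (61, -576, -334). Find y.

A normal to the plane is n = KL × KM = (40326, -2574, 25038).
N lies in the plane iff n · KN = 0.
This gives (-2574)y + (-2440152) = 0, so y = -948.

-948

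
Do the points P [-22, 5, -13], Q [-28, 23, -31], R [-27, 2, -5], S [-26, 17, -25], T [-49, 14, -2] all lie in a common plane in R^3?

Yes

The plane through P, Q, R has normal n = PQ × PR = (90, 138, 108) and equation n·X = -2694.
Checking the remaining points: n·S = -2694, n·T = -2694.
All equal -2694, so all 5 points lie in one plane.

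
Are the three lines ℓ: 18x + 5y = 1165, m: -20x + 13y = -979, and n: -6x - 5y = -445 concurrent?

Intersecting ℓ and m: solving the 2×2 system gives (x, y) = (60, 17).
Substitute into n: (-6)(60) + (-5)(17) = -445.
This equals -445, so (60, 17) lies on all three lines and they are concurrent.

Yes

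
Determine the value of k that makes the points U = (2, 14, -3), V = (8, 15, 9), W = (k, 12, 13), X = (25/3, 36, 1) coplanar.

28/3

Coplanarity ⇔ det[UV; UW; UX] = 0.
Expanding, this is linear in k: (260)k + (-7280/3) = 0.
So k = 28/3.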